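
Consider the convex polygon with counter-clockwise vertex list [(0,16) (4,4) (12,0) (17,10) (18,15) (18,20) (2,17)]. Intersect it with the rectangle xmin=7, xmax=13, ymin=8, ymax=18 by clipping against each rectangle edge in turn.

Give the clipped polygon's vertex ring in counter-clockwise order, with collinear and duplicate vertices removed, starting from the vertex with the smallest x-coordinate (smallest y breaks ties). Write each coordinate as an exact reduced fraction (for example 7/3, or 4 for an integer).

1. After x ≥ 7: [(7,5/2) (12,0) (17,10) (18,15) (18,20) (7,287/16)]
2. After x ≤ 13: [(7,5/2) (12,0) (13,2) (13,305/16) (7,287/16)]
3. After y ≥ 8: [(7,8) (13,8) (13,305/16) (7,287/16)]
4. After y ≤ 18: [(7,8) (13,8) (13,18) (22/3,18) (7,287/16)]
5. Canonical ring: [(7,8) (13,8) (13,18) (22/3,18) (7,287/16)]

Clipped polygon: [(7,8) (13,8) (13,18) (22/3,18) (7,287/16)]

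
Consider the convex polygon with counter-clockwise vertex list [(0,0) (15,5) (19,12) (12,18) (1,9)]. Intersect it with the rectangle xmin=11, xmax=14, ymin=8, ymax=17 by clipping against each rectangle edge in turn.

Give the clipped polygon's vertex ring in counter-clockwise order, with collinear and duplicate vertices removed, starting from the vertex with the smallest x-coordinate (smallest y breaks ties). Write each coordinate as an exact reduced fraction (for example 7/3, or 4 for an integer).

1. After x ≥ 11: [(11,11/3) (15,5) (19,12) (12,18) (11,189/11)]
2. After x ≤ 14: [(11,11/3) (14,14/3) (14,114/7) (12,18) (11,189/11)]
3. After y ≥ 8: [(11,8) (14,8) (14,114/7) (12,18) (11,189/11)]
4. After y ≤ 17: [(11,17) (11,8) (14,8) (14,114/7) (79/6,17)]
5. Canonical ring: [(11,8) (14,8) (14,114/7) (79/6,17) (11,17)]

Clipped polygon: [(11,8) (14,8) (14,114/7) (79/6,17) (11,17)]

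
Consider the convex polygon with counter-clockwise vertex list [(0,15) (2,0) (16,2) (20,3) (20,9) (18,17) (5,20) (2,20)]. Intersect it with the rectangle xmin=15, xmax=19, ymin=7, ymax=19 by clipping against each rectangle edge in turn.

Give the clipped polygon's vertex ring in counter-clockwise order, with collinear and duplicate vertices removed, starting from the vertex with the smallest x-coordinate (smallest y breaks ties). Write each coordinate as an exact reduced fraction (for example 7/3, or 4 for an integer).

Clipped polygon: [(15,7) (19,7) (19,13) (18,17) (15,230/13)]

1. After x ≥ 15: [(15,13/7) (16,2) (20,3) (20,9) (18,17) (15,230/13)]
2. After x ≤ 19: [(15,13/7) (16,2) (19,11/4) (19,13) (18,17) (15,230/13)]
3. After y ≥ 7: [(15,7) (19,7) (19,13) (18,17) (15,230/13)]
4. After y ≤ 19: [(15,7) (19,7) (19,13) (18,17) (15,230/13)]
5. Canonical ring: [(15,7) (19,7) (19,13) (18,17) (15,230/13)]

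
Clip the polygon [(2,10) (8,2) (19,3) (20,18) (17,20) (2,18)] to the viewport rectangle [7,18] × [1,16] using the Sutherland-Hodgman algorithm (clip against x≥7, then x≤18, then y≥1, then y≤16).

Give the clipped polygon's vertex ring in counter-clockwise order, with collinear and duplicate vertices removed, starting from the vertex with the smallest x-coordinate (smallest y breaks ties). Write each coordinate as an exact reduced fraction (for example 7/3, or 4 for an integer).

1. After x ≥ 7: [(7,10/3) (8,2) (19,3) (20,18) (17,20) (7,56/3)]
2. After x ≤ 18: [(7,10/3) (8,2) (18,32/11) (18,58/3) (17,20) (7,56/3)]
3. After y ≥ 1: [(7,10/3) (8,2) (18,32/11) (18,58/3) (17,20) (7,56/3)]
4. After y ≤ 16: [(7,16) (7,10/3) (8,2) (18,32/11) (18,16)]
5. Canonical ring: [(7,10/3) (8,2) (18,32/11) (18,16) (7,16)]

Clipped polygon: [(7,10/3) (8,2) (18,32/11) (18,16) (7,16)]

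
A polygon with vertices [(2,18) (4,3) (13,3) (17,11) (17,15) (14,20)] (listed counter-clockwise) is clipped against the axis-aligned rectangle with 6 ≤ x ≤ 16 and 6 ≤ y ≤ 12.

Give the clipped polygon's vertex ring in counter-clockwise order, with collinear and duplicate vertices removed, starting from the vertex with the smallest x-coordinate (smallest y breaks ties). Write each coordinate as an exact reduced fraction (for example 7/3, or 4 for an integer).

Clipped polygon: [(6,6) (29/2,6) (16,9) (16,12) (6,12)]

1. After x ≥ 6: [(6,56/3) (6,3) (13,3) (17,11) (17,15) (14,20)]
2. After x ≤ 16: [(6,56/3) (6,3) (13,3) (16,9) (16,50/3) (14,20)]
3. After y ≥ 6: [(6,56/3) (6,6) (29/2,6) (16,9) (16,50/3) (14,20)]
4. After y ≤ 12: [(6,12) (6,6) (29/2,6) (16,9) (16,12)]
5. Canonical ring: [(6,6) (29/2,6) (16,9) (16,12) (6,12)]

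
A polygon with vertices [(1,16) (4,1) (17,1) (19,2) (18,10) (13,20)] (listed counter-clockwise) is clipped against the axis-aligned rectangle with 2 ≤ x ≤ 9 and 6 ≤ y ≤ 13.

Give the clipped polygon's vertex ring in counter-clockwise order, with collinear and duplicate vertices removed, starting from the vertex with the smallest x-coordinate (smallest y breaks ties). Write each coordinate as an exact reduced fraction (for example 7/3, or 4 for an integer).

Clipped polygon: [(2,11) (3,6) (9,6) (9,13) (2,13)]

1. After x ≥ 2: [(2,49/3) (2,11) (4,1) (17,1) (19,2) (18,10) (13,20)]
2. After x ≤ 9: [(9,56/3) (2,49/3) (2,11) (4,1) (9,1)]
3. After y ≥ 6: [(9,6) (9,56/3) (2,49/3) (2,11) (3,6)]
4. After y ≤ 13: [(9,6) (9,13) (2,13) (2,11) (3,6)]
5. Canonical ring: [(2,11) (3,6) (9,6) (9,13) (2,13)]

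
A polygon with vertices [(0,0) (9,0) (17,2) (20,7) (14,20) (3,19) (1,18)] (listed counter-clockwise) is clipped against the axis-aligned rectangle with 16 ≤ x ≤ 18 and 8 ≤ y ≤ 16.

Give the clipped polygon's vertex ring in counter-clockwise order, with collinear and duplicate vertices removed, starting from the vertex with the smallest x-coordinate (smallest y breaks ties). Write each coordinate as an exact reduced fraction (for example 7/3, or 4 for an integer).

Clipped polygon: [(16,8) (18,8) (18,34/3) (16,47/3)]

1. After x ≥ 16: [(16,7/4) (17,2) (20,7) (16,47/3)]
2. After x ≤ 18: [(16,7/4) (17,2) (18,11/3) (18,34/3) (16,47/3)]
3. After y ≥ 8: [(16,8) (18,8) (18,34/3) (16,47/3)]
4. After y ≤ 16: [(16,8) (18,8) (18,34/3) (16,47/3)]
5. Canonical ring: [(16,8) (18,8) (18,34/3) (16,47/3)]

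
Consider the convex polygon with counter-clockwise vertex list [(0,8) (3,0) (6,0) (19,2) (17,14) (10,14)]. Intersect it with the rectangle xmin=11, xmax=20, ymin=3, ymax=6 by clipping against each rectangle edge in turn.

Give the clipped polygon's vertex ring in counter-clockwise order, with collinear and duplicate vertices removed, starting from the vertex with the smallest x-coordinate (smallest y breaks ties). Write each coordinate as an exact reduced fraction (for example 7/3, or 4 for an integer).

Clipped polygon: [(11,3) (113/6,3) (55/3,6) (11,6)]

1. After x ≥ 11: [(11,10/13) (19,2) (17,14) (11,14)]
2. After x ≤ 20: [(11,10/13) (19,2) (17,14) (11,14)]
3. After y ≥ 3: [(11,3) (113/6,3) (17,14) (11,14)]
4. After y ≤ 6: [(11,6) (11,3) (113/6,3) (55/3,6)]
5. Canonical ring: [(11,3) (113/6,3) (55/3,6) (11,6)]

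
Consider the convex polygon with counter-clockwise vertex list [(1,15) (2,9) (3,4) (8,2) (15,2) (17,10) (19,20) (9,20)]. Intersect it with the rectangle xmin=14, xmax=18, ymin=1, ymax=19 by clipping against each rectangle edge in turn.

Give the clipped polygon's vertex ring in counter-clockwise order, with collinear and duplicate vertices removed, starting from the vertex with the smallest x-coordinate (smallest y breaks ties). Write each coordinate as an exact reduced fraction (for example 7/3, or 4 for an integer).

1. After x ≥ 14: [(14,2) (15,2) (17,10) (19,20) (14,20)]
2. After x ≤ 18: [(14,2) (15,2) (17,10) (18,15) (18,20) (14,20)]
3. After y ≥ 1: [(14,2) (15,2) (17,10) (18,15) (18,20) (14,20)]
4. After y ≤ 19: [(14,19) (14,2) (15,2) (17,10) (18,15) (18,19)]
5. Canonical ring: [(14,2) (15,2) (17,10) (18,15) (18,19) (14,19)]

Clipped polygon: [(14,2) (15,2) (17,10) (18,15) (18,19) (14,19)]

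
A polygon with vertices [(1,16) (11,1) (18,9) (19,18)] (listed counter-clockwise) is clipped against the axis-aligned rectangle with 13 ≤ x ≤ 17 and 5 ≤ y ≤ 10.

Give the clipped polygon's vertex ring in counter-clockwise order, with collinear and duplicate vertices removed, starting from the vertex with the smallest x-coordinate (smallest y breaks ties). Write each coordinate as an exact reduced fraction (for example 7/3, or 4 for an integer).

1. After x ≥ 13: [(13,52/3) (13,23/7) (18,9) (19,18)]
2. After x ≤ 17: [(17,160/9) (13,52/3) (13,23/7) (17,55/7)]
3. After y ≥ 5: [(17,160/9) (13,52/3) (13,5) (29/2,5) (17,55/7)]
4. After y ≤ 10: [(17,10) (13,10) (13,5) (29/2,5) (17,55/7)]
5. Canonical ring: [(13,5) (29/2,5) (17,55/7) (17,10) (13,10)]

Clipped polygon: [(13,5) (29/2,5) (17,55/7) (17,10) (13,10)]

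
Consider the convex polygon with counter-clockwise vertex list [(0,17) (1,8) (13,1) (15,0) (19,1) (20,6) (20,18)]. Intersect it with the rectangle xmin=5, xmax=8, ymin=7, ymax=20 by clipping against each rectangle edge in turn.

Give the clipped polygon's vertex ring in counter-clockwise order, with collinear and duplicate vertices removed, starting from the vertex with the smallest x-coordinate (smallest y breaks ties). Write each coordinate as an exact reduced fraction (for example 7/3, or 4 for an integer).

Clipped polygon: [(5,7) (8,7) (8,87/5) (5,69/4)]

1. After x ≥ 5: [(5,69/4) (5,17/3) (13,1) (15,0) (19,1) (20,6) (20,18)]
2. After x ≤ 8: [(8,87/5) (5,69/4) (5,17/3) (8,47/12)]
3. After y ≥ 7: [(8,7) (8,87/5) (5,69/4) (5,7)]
4. After y ≤ 20: [(8,7) (8,87/5) (5,69/4) (5,7)]
5. Canonical ring: [(5,7) (8,7) (8,87/5) (5,69/4)]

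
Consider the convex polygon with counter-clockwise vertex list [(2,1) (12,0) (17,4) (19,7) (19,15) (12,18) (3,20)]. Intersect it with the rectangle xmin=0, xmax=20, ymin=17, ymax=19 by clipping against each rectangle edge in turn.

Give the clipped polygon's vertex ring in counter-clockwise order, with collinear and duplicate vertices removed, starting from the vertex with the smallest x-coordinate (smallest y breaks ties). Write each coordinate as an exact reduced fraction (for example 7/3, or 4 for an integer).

1. After x ≥ 0: [(2,1) (12,0) (17,4) (19,7) (19,15) (12,18) (3,20)]
2. After x ≤ 20: [(2,1) (12,0) (17,4) (19,7) (19,15) (12,18) (3,20)]
3. After y ≥ 17: [(54/19,17) (43/3,17) (12,18) (3,20)]
4. After y ≤ 19: [(56/19,19) (54/19,17) (43/3,17) (12,18) (15/2,19)]
5. Canonical ring: [(54/19,17) (43/3,17) (12,18) (15/2,19) (56/19,19)]

Clipped polygon: [(54/19,17) (43/3,17) (12,18) (15/2,19) (56/19,19)]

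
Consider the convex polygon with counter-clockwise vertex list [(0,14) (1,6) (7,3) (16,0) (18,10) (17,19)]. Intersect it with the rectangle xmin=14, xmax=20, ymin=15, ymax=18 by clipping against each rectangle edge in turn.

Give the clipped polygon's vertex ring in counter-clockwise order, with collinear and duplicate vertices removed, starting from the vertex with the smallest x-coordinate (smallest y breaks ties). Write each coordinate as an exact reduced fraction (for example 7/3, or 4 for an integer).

Clipped polygon: [(14,15) (157/9,15) (154/9,18) (14,18)]

1. After x ≥ 14: [(14,308/17) (14,2/3) (16,0) (18,10) (17,19)]
2. After x ≤ 20: [(14,308/17) (14,2/3) (16,0) (18,10) (17,19)]
3. After y ≥ 15: [(14,308/17) (14,15) (157/9,15) (17,19)]
4. After y ≤ 18: [(14,18) (14,15) (157/9,15) (154/9,18)]
5. Canonical ring: [(14,15) (157/9,15) (154/9,18) (14,18)]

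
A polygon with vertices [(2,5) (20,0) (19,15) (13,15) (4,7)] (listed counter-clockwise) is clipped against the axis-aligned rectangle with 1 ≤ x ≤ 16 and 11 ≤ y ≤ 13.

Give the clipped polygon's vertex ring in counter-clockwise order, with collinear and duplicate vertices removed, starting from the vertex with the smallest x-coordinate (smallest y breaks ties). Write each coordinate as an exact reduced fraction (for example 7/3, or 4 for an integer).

Clipped polygon: [(17/2,11) (16,11) (16,13) (43/4,13)]

1. After x ≥ 1: [(2,5) (20,0) (19,15) (13,15) (4,7)]
2. After x ≤ 16: [(2,5) (16,10/9) (16,15) (13,15) (4,7)]
3. After y ≥ 11: [(16,11) (16,15) (13,15) (17/2,11)]
4. After y ≤ 13: [(16,11) (16,13) (43/4,13) (17/2,11)]
5. Canonical ring: [(17/2,11) (16,11) (16,13) (43/4,13)]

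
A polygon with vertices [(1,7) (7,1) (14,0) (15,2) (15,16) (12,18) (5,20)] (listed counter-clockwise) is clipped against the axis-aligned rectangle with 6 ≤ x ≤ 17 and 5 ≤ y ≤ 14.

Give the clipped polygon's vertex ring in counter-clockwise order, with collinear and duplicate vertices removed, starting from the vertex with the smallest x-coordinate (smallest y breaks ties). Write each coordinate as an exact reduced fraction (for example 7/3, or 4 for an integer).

1. After x ≥ 6: [(6,2) (7,1) (14,0) (15,2) (15,16) (12,18) (6,138/7)]
2. After x ≤ 17: [(6,2) (7,1) (14,0) (15,2) (15,16) (12,18) (6,138/7)]
3. After y ≥ 5: [(6,5) (15,5) (15,16) (12,18) (6,138/7)]
4. After y ≤ 14: [(6,14) (6,5) (15,5) (15,14)]
5. Canonical ring: [(6,5) (15,5) (15,14) (6,14)]

Clipped polygon: [(6,5) (15,5) (15,14) (6,14)]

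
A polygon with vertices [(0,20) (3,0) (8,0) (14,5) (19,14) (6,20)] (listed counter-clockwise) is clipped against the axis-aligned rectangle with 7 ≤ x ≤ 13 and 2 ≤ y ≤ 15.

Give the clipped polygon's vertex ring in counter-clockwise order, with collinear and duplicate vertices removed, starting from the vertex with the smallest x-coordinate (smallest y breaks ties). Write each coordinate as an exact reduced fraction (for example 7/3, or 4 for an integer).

1. After x ≥ 7: [(7,0) (8,0) (14,5) (19,14) (7,254/13)]
2. After x ≤ 13: [(7,0) (8,0) (13,25/6) (13,218/13) (7,254/13)]
3. After y ≥ 2: [(7,2) (52/5,2) (13,25/6) (13,218/13) (7,254/13)]
4. After y ≤ 15: [(7,15) (7,2) (52/5,2) (13,25/6) (13,15)]
5. Canonical ring: [(7,2) (52/5,2) (13,25/6) (13,15) (7,15)]

Clipped polygon: [(7,2) (52/5,2) (13,25/6) (13,15) (7,15)]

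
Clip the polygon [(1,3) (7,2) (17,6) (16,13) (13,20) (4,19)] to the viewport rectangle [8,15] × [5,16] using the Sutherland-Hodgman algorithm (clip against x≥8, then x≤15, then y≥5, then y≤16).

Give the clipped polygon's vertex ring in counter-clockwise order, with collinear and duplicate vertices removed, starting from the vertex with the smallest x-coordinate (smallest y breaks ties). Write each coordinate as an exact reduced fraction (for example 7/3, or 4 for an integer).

1. After x ≥ 8: [(8,12/5) (17,6) (16,13) (13,20) (8,175/9)]
2. After x ≤ 15: [(8,12/5) (15,26/5) (15,46/3) (13,20) (8,175/9)]
3. After y ≥ 5: [(8,5) (29/2,5) (15,26/5) (15,46/3) (13,20) (8,175/9)]
4. After y ≤ 16: [(8,16) (8,5) (29/2,5) (15,26/5) (15,46/3) (103/7,16)]
5. Canonical ring: [(8,5) (29/2,5) (15,26/5) (15,46/3) (103/7,16) (8,16)]

Clipped polygon: [(8,5) (29/2,5) (15,26/5) (15,46/3) (103/7,16) (8,16)]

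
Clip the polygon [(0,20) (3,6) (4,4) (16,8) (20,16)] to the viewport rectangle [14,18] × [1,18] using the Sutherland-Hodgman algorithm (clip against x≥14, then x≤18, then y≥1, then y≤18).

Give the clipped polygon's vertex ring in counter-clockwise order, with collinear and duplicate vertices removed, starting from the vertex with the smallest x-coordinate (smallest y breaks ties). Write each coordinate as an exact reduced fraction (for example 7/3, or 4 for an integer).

1. After x ≥ 14: [(14,86/5) (14,22/3) (16,8) (20,16)]
2. After x ≤ 18: [(18,82/5) (14,86/5) (14,22/3) (16,8) (18,12)]
3. After y ≥ 1: [(18,82/5) (14,86/5) (14,22/3) (16,8) (18,12)]
4. After y ≤ 18: [(18,82/5) (14,86/5) (14,22/3) (16,8) (18,12)]
5. Canonical ring: [(14,22/3) (16,8) (18,12) (18,82/5) (14,86/5)]

Clipped polygon: [(14,22/3) (16,8) (18,12) (18,82/5) (14,86/5)]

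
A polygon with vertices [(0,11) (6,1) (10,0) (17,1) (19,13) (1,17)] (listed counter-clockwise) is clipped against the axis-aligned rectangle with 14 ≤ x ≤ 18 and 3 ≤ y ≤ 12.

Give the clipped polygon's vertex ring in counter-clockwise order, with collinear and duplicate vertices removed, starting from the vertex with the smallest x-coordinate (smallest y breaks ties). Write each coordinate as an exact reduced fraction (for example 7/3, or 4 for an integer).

1. After x ≥ 14: [(14,4/7) (17,1) (19,13) (14,127/9)]
2. After x ≤ 18: [(14,4/7) (17,1) (18,7) (18,119/9) (14,127/9)]
3. After y ≥ 3: [(14,3) (52/3,3) (18,7) (18,119/9) (14,127/9)]
4. After y ≤ 12: [(14,12) (14,3) (52/3,3) (18,7) (18,12)]
5. Canonical ring: [(14,3) (52/3,3) (18,7) (18,12) (14,12)]

Clipped polygon: [(14,3) (52/3,3) (18,7) (18,12) (14,12)]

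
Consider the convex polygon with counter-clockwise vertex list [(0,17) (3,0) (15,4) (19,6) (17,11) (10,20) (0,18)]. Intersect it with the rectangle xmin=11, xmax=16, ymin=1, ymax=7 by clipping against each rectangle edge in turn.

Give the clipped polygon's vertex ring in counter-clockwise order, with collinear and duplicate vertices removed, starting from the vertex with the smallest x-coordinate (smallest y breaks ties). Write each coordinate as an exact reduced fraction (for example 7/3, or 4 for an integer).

1. After x ≥ 11: [(11,8/3) (15,4) (19,6) (17,11) (11,131/7)]
2. After x ≤ 16: [(11,8/3) (15,4) (16,9/2) (16,86/7) (11,131/7)]
3. After y ≥ 1: [(11,8/3) (15,4) (16,9/2) (16,86/7) (11,131/7)]
4. After y ≤ 7: [(11,7) (11,8/3) (15,4) (16,9/2) (16,7)]
5. Canonical ring: [(11,8/3) (15,4) (16,9/2) (16,7) (11,7)]

Clipped polygon: [(11,8/3) (15,4) (16,9/2) (16,7) (11,7)]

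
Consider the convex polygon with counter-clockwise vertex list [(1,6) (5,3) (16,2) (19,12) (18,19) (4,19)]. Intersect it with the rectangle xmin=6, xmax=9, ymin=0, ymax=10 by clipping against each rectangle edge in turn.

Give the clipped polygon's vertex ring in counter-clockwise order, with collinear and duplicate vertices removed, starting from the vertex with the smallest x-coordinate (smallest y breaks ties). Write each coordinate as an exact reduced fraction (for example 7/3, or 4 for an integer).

1. After x ≥ 6: [(6,32/11) (16,2) (19,12) (18,19) (6,19)]
2. After x ≤ 9: [(6,32/11) (9,29/11) (9,19) (6,19)]
3. After y ≥ 0: [(6,32/11) (9,29/11) (9,19) (6,19)]
4. After y ≤ 10: [(6,10) (6,32/11) (9,29/11) (9,10)]
5. Canonical ring: [(6,32/11) (9,29/11) (9,10) (6,10)]

Clipped polygon: [(6,32/11) (9,29/11) (9,10) (6,10)]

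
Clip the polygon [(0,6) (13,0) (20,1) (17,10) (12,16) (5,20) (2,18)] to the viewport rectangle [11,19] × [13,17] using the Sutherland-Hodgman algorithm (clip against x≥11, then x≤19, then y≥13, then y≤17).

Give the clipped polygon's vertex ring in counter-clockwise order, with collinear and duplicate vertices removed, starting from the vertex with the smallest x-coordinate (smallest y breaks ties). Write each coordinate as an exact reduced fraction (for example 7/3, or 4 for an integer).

1. After x ≥ 11: [(11,12/13) (13,0) (20,1) (17,10) (12,16) (11,116/7)]
2. After x ≤ 19: [(11,12/13) (13,0) (19,6/7) (19,4) (17,10) (12,16) (11,116/7)]
3. After y ≥ 13: [(11,13) (29/2,13) (12,16) (11,116/7)]
4. After y ≤ 17: [(11,13) (29/2,13) (12,16) (11,116/7)]
5. Canonical ring: [(11,13) (29/2,13) (12,16) (11,116/7)]

Clipped polygon: [(11,13) (29/2,13) (12,16) (11,116/7)]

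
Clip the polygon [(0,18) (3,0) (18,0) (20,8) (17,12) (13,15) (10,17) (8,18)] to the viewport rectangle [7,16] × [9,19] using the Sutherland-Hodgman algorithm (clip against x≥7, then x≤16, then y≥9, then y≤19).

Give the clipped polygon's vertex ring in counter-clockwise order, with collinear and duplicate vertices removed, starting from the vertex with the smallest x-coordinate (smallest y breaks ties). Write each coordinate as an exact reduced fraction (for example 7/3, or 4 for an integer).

1. After x ≥ 7: [(7,18) (7,0) (18,0) (20,8) (17,12) (13,15) (10,17) (8,18)]
2. After x ≤ 16: [(7,18) (7,0) (16,0) (16,51/4) (13,15) (10,17) (8,18)]
3. After y ≥ 9: [(7,18) (7,9) (16,9) (16,51/4) (13,15) (10,17) (8,18)]
4. After y ≤ 19: [(7,18) (7,9) (16,9) (16,51/4) (13,15) (10,17) (8,18)]
5. Canonical ring: [(7,9) (16,9) (16,51/4) (13,15) (10,17) (8,18) (7,18)]

Clipped polygon: [(7,9) (16,9) (16,51/4) (13,15) (10,17) (8,18) (7,18)]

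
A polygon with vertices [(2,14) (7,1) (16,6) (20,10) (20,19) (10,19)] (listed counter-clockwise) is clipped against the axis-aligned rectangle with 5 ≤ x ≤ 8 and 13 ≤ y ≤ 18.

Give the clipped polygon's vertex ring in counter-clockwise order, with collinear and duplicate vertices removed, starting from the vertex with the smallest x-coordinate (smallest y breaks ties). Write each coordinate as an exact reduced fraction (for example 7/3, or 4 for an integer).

Clipped polygon: [(5,13) (8,13) (8,71/4) (5,127/8)]

1. After x ≥ 5: [(5,127/8) (5,31/5) (7,1) (16,6) (20,10) (20,19) (10,19)]
2. After x ≤ 8: [(8,71/4) (5,127/8) (5,31/5) (7,1) (8,14/9)]
3. After y ≥ 13: [(8,13) (8,71/4) (5,127/8) (5,13)]
4. After y ≤ 18: [(8,13) (8,71/4) (5,127/8) (5,13)]
5. Canonical ring: [(5,13) (8,13) (8,71/4) (5,127/8)]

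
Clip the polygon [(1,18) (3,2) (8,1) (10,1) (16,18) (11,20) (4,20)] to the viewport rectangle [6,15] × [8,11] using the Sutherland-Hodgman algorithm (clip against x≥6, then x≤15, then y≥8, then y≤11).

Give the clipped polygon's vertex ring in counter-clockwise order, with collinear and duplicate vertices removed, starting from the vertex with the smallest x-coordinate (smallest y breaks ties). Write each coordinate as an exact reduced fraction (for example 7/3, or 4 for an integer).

Clipped polygon: [(6,8) (212/17,8) (230/17,11) (6,11)]

1. After x ≥ 6: [(6,7/5) (8,1) (10,1) (16,18) (11,20) (6,20)]
2. After x ≤ 15: [(6,7/5) (8,1) (10,1) (15,91/6) (15,92/5) (11,20) (6,20)]
3. After y ≥ 8: [(6,8) (212/17,8) (15,91/6) (15,92/5) (11,20) (6,20)]
4. After y ≤ 11: [(6,11) (6,8) (212/17,8) (230/17,11)]
5. Canonical ring: [(6,8) (212/17,8) (230/17,11) (6,11)]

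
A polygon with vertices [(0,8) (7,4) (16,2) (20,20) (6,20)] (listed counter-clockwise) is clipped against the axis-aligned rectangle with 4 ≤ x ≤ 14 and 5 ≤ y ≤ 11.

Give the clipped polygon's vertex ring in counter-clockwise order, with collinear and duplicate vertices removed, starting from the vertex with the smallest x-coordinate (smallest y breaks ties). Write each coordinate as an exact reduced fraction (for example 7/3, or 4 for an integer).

1. After x ≥ 4: [(4,16) (4,40/7) (7,4) (16,2) (20,20) (6,20)]
2. After x ≤ 14: [(4,16) (4,40/7) (7,4) (14,22/9) (14,20) (6,20)]
3. After y ≥ 5: [(4,16) (4,40/7) (21/4,5) (14,5) (14,20) (6,20)]
4. After y ≤ 11: [(4,11) (4,40/7) (21/4,5) (14,5) (14,11)]
5. Canonical ring: [(4,40/7) (21/4,5) (14,5) (14,11) (4,11)]

Clipped polygon: [(4,40/7) (21/4,5) (14,5) (14,11) (4,11)]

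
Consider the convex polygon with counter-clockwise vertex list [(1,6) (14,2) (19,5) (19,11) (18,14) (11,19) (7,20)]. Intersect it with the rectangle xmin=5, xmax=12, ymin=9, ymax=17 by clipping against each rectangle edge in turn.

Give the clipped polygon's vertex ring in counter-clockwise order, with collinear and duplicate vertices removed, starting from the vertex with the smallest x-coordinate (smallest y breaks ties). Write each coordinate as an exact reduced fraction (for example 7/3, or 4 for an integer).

Clipped polygon: [(5,9) (12,9) (12,17) (40/7,17) (5,46/3)]

1. After x ≥ 5: [(5,46/3) (5,62/13) (14,2) (19,5) (19,11) (18,14) (11,19) (7,20)]
2. After x ≤ 12: [(5,46/3) (5,62/13) (12,34/13) (12,128/7) (11,19) (7,20)]
3. After y ≥ 9: [(5,46/3) (5,9) (12,9) (12,128/7) (11,19) (7,20)]
4. After y ≤ 17: [(40/7,17) (5,46/3) (5,9) (12,9) (12,17)]
5. Canonical ring: [(5,9) (12,9) (12,17) (40/7,17) (5,46/3)]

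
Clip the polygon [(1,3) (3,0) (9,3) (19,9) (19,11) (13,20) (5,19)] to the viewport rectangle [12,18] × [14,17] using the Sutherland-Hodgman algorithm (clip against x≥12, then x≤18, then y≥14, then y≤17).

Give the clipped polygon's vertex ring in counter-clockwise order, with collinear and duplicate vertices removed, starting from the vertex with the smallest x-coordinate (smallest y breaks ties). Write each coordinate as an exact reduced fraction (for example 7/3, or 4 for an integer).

1. After x ≥ 12: [(12,24/5) (19,9) (19,11) (13,20) (12,159/8)]
2. After x ≤ 18: [(12,24/5) (18,42/5) (18,25/2) (13,20) (12,159/8)]
3. After y ≥ 14: [(12,14) (17,14) (13,20) (12,159/8)]
4. After y ≤ 17: [(12,17) (12,14) (17,14) (15,17)]
5. Canonical ring: [(12,14) (17,14) (15,17) (12,17)]

Clipped polygon: [(12,14) (17,14) (15,17) (12,17)]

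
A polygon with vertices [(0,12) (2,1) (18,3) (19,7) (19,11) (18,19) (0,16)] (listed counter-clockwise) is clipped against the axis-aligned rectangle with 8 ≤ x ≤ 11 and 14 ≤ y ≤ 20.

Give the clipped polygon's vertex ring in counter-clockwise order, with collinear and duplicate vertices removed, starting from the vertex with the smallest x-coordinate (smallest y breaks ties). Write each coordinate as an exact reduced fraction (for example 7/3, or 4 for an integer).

Clipped polygon: [(8,14) (11,14) (11,107/6) (8,52/3)]

1. After x ≥ 8: [(8,7/4) (18,3) (19,7) (19,11) (18,19) (8,52/3)]
2. After x ≤ 11: [(8,7/4) (11,17/8) (11,107/6) (8,52/3)]
3. After y ≥ 14: [(8,14) (11,14) (11,107/6) (8,52/3)]
4. After y ≤ 20: [(8,14) (11,14) (11,107/6) (8,52/3)]
5. Canonical ring: [(8,14) (11,14) (11,107/6) (8,52/3)]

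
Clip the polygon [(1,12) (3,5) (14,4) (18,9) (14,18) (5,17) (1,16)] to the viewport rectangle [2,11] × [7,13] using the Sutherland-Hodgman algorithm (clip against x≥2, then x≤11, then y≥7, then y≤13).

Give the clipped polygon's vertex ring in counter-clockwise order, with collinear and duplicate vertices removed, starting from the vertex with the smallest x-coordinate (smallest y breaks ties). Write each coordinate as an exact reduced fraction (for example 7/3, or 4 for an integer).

Clipped polygon: [(2,17/2) (17/7,7) (11,7) (11,13) (2,13)]

1. After x ≥ 2: [(2,17/2) (3,5) (14,4) (18,9) (14,18) (5,17) (2,65/4)]
2. After x ≤ 11: [(2,17/2) (3,5) (11,47/11) (11,53/3) (5,17) (2,65/4)]
3. After y ≥ 7: [(2,17/2) (17/7,7) (11,7) (11,53/3) (5,17) (2,65/4)]
4. After y ≤ 13: [(2,13) (2,17/2) (17/7,7) (11,7) (11,13)]
5. Canonical ring: [(2,17/2) (17/7,7) (11,7) (11,13) (2,13)]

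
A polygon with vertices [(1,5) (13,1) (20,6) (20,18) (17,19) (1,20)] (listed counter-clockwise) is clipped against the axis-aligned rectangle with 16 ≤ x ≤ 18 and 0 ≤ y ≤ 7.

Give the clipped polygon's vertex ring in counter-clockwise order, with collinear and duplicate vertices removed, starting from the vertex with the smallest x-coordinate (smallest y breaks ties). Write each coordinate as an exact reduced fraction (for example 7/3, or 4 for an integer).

1. After x ≥ 16: [(16,22/7) (20,6) (20,18) (17,19) (16,305/16)]
2. After x ≤ 18: [(16,22/7) (18,32/7) (18,56/3) (17,19) (16,305/16)]
3. After y ≥ 0: [(16,22/7) (18,32/7) (18,56/3) (17,19) (16,305/16)]
4. After y ≤ 7: [(16,7) (16,22/7) (18,32/7) (18,7)]
5. Canonical ring: [(16,22/7) (18,32/7) (18,7) (16,7)]

Clipped polygon: [(16,22/7) (18,32/7) (18,7) (16,7)]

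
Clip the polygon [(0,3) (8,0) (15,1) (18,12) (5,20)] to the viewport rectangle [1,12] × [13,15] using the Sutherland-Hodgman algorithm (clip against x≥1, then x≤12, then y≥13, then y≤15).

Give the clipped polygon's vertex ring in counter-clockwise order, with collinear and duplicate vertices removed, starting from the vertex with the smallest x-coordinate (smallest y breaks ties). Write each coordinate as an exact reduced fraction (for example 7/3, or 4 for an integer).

1. After x ≥ 1: [(1,32/5) (1,21/8) (8,0) (15,1) (18,12) (5,20)]
2. After x ≤ 12: [(1,32/5) (1,21/8) (8,0) (12,4/7) (12,204/13) (5,20)]
3. After y ≥ 13: [(50/17,13) (12,13) (12,204/13) (5,20)]
4. After y ≤ 15: [(60/17,15) (50/17,13) (12,13) (12,15)]
5. Canonical ring: [(50/17,13) (12,13) (12,15) (60/17,15)]

Clipped polygon: [(50/17,13) (12,13) (12,15) (60/17,15)]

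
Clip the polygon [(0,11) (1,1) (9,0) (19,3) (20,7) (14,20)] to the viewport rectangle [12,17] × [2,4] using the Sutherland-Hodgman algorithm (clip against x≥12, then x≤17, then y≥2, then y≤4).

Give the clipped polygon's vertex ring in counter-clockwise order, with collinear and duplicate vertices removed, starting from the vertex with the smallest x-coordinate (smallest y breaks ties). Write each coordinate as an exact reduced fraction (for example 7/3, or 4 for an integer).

1. After x ≥ 12: [(12,131/7) (12,9/10) (19,3) (20,7) (14,20)]
2. After x ≤ 17: [(12,131/7) (12,9/10) (17,12/5) (17,27/2) (14,20)]
3. After y ≥ 2: [(12,131/7) (12,2) (47/3,2) (17,12/5) (17,27/2) (14,20)]
4. After y ≤ 4: [(12,4) (12,2) (47/3,2) (17,12/5) (17,4)]
5. Canonical ring: [(12,2) (47/3,2) (17,12/5) (17,4) (12,4)]

Clipped polygon: [(12,2) (47/3,2) (17,12/5) (17,4) (12,4)]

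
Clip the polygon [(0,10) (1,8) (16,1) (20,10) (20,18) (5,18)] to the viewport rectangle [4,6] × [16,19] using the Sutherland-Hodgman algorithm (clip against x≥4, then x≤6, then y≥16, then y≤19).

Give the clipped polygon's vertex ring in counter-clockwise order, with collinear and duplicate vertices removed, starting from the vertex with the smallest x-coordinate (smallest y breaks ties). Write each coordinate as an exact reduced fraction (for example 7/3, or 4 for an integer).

1. After x ≥ 4: [(4,82/5) (4,33/5) (16,1) (20,10) (20,18) (5,18)]
2. After x ≤ 6: [(4,82/5) (4,33/5) (6,17/3) (6,18) (5,18)]
3. After y ≥ 16: [(4,82/5) (4,16) (6,16) (6,18) (5,18)]
4. After y ≤ 19: [(4,82/5) (4,16) (6,16) (6,18) (5,18)]
5. Canonical ring: [(4,16) (6,16) (6,18) (5,18) (4,82/5)]

Clipped polygon: [(4,16) (6,16) (6,18) (5,18) (4,82/5)]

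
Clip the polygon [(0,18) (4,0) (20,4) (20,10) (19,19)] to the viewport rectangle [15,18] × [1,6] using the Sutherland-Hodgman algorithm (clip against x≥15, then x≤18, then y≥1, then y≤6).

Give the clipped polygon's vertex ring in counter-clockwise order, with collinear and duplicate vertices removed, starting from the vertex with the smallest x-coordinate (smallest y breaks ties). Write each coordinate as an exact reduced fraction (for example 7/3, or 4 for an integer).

Clipped polygon: [(15,11/4) (18,7/2) (18,6) (15,6)]

1. After x ≥ 15: [(15,357/19) (15,11/4) (20,4) (20,10) (19,19)]
2. After x ≤ 18: [(18,360/19) (15,357/19) (15,11/4) (18,7/2)]
3. After y ≥ 1: [(18,360/19) (15,357/19) (15,11/4) (18,7/2)]
4. After y ≤ 6: [(18,6) (15,6) (15,11/4) (18,7/2)]
5. Canonical ring: [(15,11/4) (18,7/2) (18,6) (15,6)]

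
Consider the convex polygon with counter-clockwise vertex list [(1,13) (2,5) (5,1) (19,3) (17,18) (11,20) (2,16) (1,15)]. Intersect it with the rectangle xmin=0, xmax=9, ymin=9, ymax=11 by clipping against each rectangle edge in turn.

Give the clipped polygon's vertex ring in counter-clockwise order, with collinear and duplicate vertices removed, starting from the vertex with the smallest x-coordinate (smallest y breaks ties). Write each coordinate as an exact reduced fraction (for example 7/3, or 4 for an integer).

Clipped polygon: [(5/4,11) (3/2,9) (9,9) (9,11)]

1. After x ≥ 0: [(1,13) (2,5) (5,1) (19,3) (17,18) (11,20) (2,16) (1,15)]
2. After x ≤ 9: [(1,13) (2,5) (5,1) (9,11/7) (9,172/9) (2,16) (1,15)]
3. After y ≥ 9: [(1,13) (3/2,9) (9,9) (9,172/9) (2,16) (1,15)]
4. After y ≤ 11: [(5/4,11) (3/2,9) (9,9) (9,11)]
5. Canonical ring: [(5/4,11) (3/2,9) (9,9) (9,11)]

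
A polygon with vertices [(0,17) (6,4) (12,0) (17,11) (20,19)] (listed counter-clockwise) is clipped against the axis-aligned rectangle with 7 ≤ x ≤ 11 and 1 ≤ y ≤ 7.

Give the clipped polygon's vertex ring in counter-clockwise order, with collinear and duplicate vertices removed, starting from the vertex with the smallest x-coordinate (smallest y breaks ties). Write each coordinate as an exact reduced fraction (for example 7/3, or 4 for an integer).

1. After x ≥ 7: [(7,177/10) (7,10/3) (12,0) (17,11) (20,19)]
2. After x ≤ 11: [(11,181/10) (7,177/10) (7,10/3) (11,2/3)]
3. After y ≥ 1: [(11,1) (11,181/10) (7,177/10) (7,10/3) (21/2,1)]
4. After y ≤ 7: [(11,1) (11,7) (7,7) (7,10/3) (21/2,1)]
5. Canonical ring: [(7,10/3) (21/2,1) (11,1) (11,7) (7,7)]

Clipped polygon: [(7,10/3) (21/2,1) (11,1) (11,7) (7,7)]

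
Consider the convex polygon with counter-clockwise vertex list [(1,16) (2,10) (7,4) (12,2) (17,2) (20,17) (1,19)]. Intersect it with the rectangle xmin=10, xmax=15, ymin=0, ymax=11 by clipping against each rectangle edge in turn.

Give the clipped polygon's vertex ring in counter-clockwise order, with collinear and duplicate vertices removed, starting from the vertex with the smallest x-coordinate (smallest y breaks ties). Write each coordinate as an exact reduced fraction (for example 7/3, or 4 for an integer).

Clipped polygon: [(10,14/5) (12,2) (15,2) (15,11) (10,11)]

1. After x ≥ 10: [(10,14/5) (12,2) (17,2) (20,17) (10,343/19)]
2. After x ≤ 15: [(10,14/5) (12,2) (15,2) (15,333/19) (10,343/19)]
3. After y ≥ 0: [(10,14/5) (12,2) (15,2) (15,333/19) (10,343/19)]
4. After y ≤ 11: [(10,11) (10,14/5) (12,2) (15,2) (15,11)]
5. Canonical ring: [(10,14/5) (12,2) (15,2) (15,11) (10,11)]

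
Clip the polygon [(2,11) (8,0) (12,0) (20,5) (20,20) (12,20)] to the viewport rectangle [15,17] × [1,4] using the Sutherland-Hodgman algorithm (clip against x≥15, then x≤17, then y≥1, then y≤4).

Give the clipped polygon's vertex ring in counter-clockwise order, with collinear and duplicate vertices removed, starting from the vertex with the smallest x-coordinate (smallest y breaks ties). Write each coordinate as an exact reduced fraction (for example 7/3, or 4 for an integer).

Clipped polygon: [(15,15/8) (17,25/8) (17,4) (15,4)]

1. After x ≥ 15: [(15,15/8) (20,5) (20,20) (15,20)]
2. After x ≤ 17: [(15,15/8) (17,25/8) (17,20) (15,20)]
3. After y ≥ 1: [(15,15/8) (17,25/8) (17,20) (15,20)]
4. After y ≤ 4: [(15,4) (15,15/8) (17,25/8) (17,4)]
5. Canonical ring: [(15,15/8) (17,25/8) (17,4) (15,4)]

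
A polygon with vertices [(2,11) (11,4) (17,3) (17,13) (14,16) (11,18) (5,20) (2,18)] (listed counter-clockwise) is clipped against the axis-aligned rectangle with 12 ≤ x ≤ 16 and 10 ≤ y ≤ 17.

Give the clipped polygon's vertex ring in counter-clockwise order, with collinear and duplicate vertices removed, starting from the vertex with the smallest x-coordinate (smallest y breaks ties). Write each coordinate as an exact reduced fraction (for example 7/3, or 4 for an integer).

Clipped polygon: [(12,10) (16,10) (16,14) (14,16) (25/2,17) (12,17)]

1. After x ≥ 12: [(12,23/6) (17,3) (17,13) (14,16) (12,52/3)]
2. After x ≤ 16: [(12,23/6) (16,19/6) (16,14) (14,16) (12,52/3)]
3. After y ≥ 10: [(12,10) (16,10) (16,14) (14,16) (12,52/3)]
4. After y ≤ 17: [(12,17) (12,10) (16,10) (16,14) (14,16) (25/2,17)]
5. Canonical ring: [(12,10) (16,10) (16,14) (14,16) (25/2,17) (12,17)]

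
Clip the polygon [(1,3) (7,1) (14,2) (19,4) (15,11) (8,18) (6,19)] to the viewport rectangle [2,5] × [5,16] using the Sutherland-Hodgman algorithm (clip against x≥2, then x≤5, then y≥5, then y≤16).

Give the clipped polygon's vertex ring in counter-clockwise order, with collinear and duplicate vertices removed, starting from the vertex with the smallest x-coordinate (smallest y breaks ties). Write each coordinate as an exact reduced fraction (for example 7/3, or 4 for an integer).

Clipped polygon: [(2,5) (5,5) (5,79/5) (2,31/5)]

1. After x ≥ 2: [(2,31/5) (2,8/3) (7,1) (14,2) (19,4) (15,11) (8,18) (6,19)]
2. After x ≤ 5: [(5,79/5) (2,31/5) (2,8/3) (5,5/3)]
3. After y ≥ 5: [(5,5) (5,79/5) (2,31/5) (2,5)]
4. After y ≤ 16: [(5,5) (5,79/5) (2,31/5) (2,5)]
5. Canonical ring: [(2,5) (5,5) (5,79/5) (2,31/5)]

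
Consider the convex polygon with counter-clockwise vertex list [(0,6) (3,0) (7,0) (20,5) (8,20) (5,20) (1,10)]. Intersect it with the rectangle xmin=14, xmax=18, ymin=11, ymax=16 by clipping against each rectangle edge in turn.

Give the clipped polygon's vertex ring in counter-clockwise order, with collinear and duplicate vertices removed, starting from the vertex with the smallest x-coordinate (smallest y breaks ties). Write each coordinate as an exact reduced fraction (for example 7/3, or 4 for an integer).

Clipped polygon: [(14,11) (76/5,11) (14,25/2)]

1. After x ≥ 14: [(14,35/13) (20,5) (14,25/2)]
2. After x ≤ 18: [(14,35/13) (18,55/13) (18,15/2) (14,25/2)]
3. After y ≥ 11: [(14,11) (76/5,11) (14,25/2)]
4. After y ≤ 16: [(14,11) (76/5,11) (14,25/2)]
5. Canonical ring: [(14,11) (76/5,11) (14,25/2)]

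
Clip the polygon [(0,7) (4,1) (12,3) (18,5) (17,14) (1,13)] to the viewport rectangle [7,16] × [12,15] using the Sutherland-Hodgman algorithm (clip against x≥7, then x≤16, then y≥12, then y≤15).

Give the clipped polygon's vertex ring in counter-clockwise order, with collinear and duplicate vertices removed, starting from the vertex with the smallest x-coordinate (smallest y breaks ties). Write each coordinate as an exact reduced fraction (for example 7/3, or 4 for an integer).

1. After x ≥ 7: [(7,7/4) (12,3) (18,5) (17,14) (7,107/8)]
2. After x ≤ 16: [(7,7/4) (12,3) (16,13/3) (16,223/16) (7,107/8)]
3. After y ≥ 12: [(7,12) (16,12) (16,223/16) (7,107/8)]
4. After y ≤ 15: [(7,12) (16,12) (16,223/16) (7,107/8)]
5. Canonical ring: [(7,12) (16,12) (16,223/16) (7,107/8)]

Clipped polygon: [(7,12) (16,12) (16,223/16) (7,107/8)]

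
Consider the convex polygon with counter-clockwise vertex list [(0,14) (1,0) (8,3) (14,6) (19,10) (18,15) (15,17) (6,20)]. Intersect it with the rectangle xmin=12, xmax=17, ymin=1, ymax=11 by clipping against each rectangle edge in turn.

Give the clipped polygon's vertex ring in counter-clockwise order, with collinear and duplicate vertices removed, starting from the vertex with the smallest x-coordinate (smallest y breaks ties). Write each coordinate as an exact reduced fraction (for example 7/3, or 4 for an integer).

Clipped polygon: [(12,5) (14,6) (17,42/5) (17,11) (12,11)]

1. After x ≥ 12: [(12,5) (14,6) (19,10) (18,15) (15,17) (12,18)]
2. After x ≤ 17: [(12,5) (14,6) (17,42/5) (17,47/3) (15,17) (12,18)]
3. After y ≥ 1: [(12,5) (14,6) (17,42/5) (17,47/3) (15,17) (12,18)]
4. After y ≤ 11: [(12,11) (12,5) (14,6) (17,42/5) (17,11)]
5. Canonical ring: [(12,5) (14,6) (17,42/5) (17,11) (12,11)]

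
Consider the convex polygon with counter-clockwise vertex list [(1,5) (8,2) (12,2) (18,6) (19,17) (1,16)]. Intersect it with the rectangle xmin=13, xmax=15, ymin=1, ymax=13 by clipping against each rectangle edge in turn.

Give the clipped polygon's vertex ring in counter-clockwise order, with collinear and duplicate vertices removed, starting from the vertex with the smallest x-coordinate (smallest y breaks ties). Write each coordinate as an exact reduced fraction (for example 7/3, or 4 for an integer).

Clipped polygon: [(13,8/3) (15,4) (15,13) (13,13)]

1. After x ≥ 13: [(13,8/3) (18,6) (19,17) (13,50/3)]
2. After x ≤ 15: [(13,8/3) (15,4) (15,151/9) (13,50/3)]
3. After y ≥ 1: [(13,8/3) (15,4) (15,151/9) (13,50/3)]
4. After y ≤ 13: [(13,13) (13,8/3) (15,4) (15,13)]
5. Canonical ring: [(13,8/3) (15,4) (15,13) (13,13)]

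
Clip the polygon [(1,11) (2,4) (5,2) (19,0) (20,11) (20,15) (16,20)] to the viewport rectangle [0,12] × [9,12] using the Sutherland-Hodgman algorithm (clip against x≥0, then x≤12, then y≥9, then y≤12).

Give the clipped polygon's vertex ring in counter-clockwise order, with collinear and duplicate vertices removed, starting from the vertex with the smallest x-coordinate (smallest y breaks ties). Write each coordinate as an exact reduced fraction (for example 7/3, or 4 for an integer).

Clipped polygon: [(1,11) (9/7,9) (12,9) (12,12) (8/3,12)]

1. After x ≥ 0: [(1,11) (2,4) (5,2) (19,0) (20,11) (20,15) (16,20)]
2. After x ≤ 12: [(12,88/5) (1,11) (2,4) (5,2) (12,1)]
3. After y ≥ 9: [(12,9) (12,88/5) (1,11) (9/7,9)]
4. After y ≤ 12: [(12,9) (12,12) (8/3,12) (1,11) (9/7,9)]
5. Canonical ring: [(1,11) (9/7,9) (12,9) (12,12) (8/3,12)]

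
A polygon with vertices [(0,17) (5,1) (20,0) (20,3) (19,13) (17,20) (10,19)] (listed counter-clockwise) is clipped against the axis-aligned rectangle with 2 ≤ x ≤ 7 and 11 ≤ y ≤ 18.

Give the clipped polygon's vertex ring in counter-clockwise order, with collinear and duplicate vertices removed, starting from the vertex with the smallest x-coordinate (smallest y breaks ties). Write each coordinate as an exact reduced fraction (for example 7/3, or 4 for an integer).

Clipped polygon: [(2,11) (7,11) (7,18) (5,18) (2,87/5)]

1. After x ≥ 2: [(2,87/5) (2,53/5) (5,1) (20,0) (20,3) (19,13) (17,20) (10,19)]
2. After x ≤ 7: [(7,92/5) (2,87/5) (2,53/5) (5,1) (7,13/15)]
3. After y ≥ 11: [(7,11) (7,92/5) (2,87/5) (2,11)]
4. After y ≤ 18: [(7,11) (7,18) (5,18) (2,87/5) (2,11)]
5. Canonical ring: [(2,11) (7,11) (7,18) (5,18) (2,87/5)]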